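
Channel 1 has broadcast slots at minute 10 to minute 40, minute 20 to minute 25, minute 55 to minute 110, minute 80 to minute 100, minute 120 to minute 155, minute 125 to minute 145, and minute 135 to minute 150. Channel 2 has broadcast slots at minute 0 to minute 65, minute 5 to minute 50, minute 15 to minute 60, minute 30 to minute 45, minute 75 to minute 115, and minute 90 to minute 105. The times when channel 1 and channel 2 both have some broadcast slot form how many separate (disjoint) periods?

3

Merge the first list: minute 10 to minute 40, minute 55 to minute 110, minute 120 to minute 155.
Merge the second list: minute 0 to minute 65, minute 75 to minute 115.
A ∩ B = minute 10 to minute 40, minute 55 to minute 65, minute 75 to minute 110.
That is 3 disjoint pieces.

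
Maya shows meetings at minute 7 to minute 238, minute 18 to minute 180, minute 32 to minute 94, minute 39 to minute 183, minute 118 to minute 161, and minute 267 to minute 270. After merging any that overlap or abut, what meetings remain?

minute 7 to minute 238, minute 267 to minute 270

minute 18 to minute 180 overlaps/touches minute 7 to minute 238 → extend to minute 7 to minute 238.
minute 32 to minute 94 overlaps/touches minute 7 to minute 238 → extend to minute 7 to minute 238.
minute 39 to minute 183 overlaps/touches minute 7 to minute 238 → extend to minute 7 to minute 238.
minute 118 to minute 161 overlaps/touches minute 7 to minute 238 → extend to minute 7 to minute 238.
minute 267 to minute 270 is disjoint → start new block.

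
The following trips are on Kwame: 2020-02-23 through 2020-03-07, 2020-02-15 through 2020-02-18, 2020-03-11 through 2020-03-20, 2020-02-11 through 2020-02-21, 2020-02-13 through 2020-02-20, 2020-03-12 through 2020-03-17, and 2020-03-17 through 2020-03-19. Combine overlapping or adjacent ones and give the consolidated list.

Sort by start: 2020-02-11 through 2020-02-21, 2020-02-13 through 2020-02-20, 2020-02-15 through 2020-02-18, 2020-02-23 through 2020-03-07, 2020-03-11 through 2020-03-20, 2020-03-12 through 2020-03-17, 2020-03-17 through 2020-03-19.
2020-02-13 through 2020-02-20 overlaps/touches 2020-02-11 through 2020-02-21 → extend to 2020-02-11 through 2020-02-21.
2020-02-15 through 2020-02-18 overlaps/touches 2020-02-11 through 2020-02-21 → extend to 2020-02-11 through 2020-02-21.
2020-02-23 through 2020-03-07 is disjoint → start new block.
2020-03-11 through 2020-03-20 is disjoint → start new block.
2020-03-12 through 2020-03-17 overlaps/touches 2020-03-11 through 2020-03-20 → extend to 2020-03-11 through 2020-03-20.
2020-03-17 through 2020-03-19 overlaps/touches 2020-03-11 through 2020-03-20 → extend to 2020-03-11 through 2020-03-20.

2020-02-11 through 2020-02-21, 2020-02-23 through 2020-03-07, 2020-03-11 through 2020-03-20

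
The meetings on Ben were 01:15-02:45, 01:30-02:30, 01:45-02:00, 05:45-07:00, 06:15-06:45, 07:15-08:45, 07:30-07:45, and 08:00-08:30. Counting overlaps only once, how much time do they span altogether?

Merged: 01:15–02:45, 05:45–07:00, 07:15–08:45.
Lengths: 1 h 30 min + 1 h 15 min + 1 h 30 min = 4 h 15 min.

4 h 15 min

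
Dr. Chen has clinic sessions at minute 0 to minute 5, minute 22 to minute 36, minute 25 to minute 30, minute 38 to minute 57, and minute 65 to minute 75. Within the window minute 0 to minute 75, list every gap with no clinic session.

The merged coverage is minute 0 to minute 5, minute 22 to minute 36, minute 38 to minute 57, minute 65 to minute 75.
Complement within minute 0 to minute 75: minute 5 to minute 22, minute 36 to minute 38, minute 57 to minute 65.

minute 5 to minute 22, minute 36 to minute 38, minute 57 to minute 65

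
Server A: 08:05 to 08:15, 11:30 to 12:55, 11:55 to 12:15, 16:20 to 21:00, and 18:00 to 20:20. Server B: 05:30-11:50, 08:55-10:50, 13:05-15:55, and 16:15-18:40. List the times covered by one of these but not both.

First set merges to 08:05-08:15, 11:30-12:55, 16:20-21:00.
Second set merges to 05:30-11:50, 13:05-15:55, 16:15-18:40.
A \ B = 11:50-12:55, 18:40-21:00.
B \ A = 05:30-08:05, 08:15-11:30, 13:05-15:55, 16:15-16:20.
Union of the two gives the symmetric difference.

05:30-08:05, 08:15-11:30, 11:50-12:55, 13:05-15:55, 16:15-16:20, 18:40-21:00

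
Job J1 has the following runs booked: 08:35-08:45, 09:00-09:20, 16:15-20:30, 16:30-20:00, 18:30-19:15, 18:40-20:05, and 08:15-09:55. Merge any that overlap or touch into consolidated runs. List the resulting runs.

08:15-09:55, 16:15-20:30

Sort by start: 08:15-09:55, 08:35-08:45, 09:00-09:20, 16:15-20:30, 16:30-20:00, 18:30-19:15, 18:40-20:05.
08:35-08:45 overlaps/touches 08:15-09:55 → extend to 08:15-09:55.
09:00-09:20 overlaps/touches 08:15-09:55 → extend to 08:15-09:55.
16:15-20:30 is disjoint → start new block.
16:30-20:00 overlaps/touches 16:15-20:30 → extend to 16:15-20:30.
18:30-19:15 overlaps/touches 16:15-20:30 → extend to 16:15-20:30.
18:40-20:05 overlaps/touches 16:15-20:30 → extend to 16:15-20:30.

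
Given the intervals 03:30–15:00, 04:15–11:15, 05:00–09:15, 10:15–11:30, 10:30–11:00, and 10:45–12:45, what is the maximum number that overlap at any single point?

Walk the sorted start/end points keeping a running depth.
The depth first hits 5 at 10:45.

5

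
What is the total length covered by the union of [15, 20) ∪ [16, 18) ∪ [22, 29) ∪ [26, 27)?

Merged: [15, 20), [22, 29).
Lengths: 5 + 7 = 12.

12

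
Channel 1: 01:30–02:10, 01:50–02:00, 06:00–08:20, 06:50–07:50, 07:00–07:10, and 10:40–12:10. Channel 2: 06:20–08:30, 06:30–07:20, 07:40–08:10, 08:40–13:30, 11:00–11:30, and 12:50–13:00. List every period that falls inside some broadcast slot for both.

06:20–08:20, 10:40–12:10

First set merges to 01:30–02:10, 06:00–08:20, 10:40–12:10.
Second set merges to 06:20–08:30, 08:40–13:30.
01:30–02:10 falls entirely outside B.
06:00–08:20 overlaps B on 06:20–08:20.
10:40–12:10 overlaps B on 10:40–12:10.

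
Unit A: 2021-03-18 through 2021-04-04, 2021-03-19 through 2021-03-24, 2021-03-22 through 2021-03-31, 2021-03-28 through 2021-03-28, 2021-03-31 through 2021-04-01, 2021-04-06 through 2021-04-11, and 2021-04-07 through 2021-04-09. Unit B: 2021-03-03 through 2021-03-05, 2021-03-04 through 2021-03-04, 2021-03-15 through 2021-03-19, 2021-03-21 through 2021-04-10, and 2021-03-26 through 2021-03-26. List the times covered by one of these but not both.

2021-03-03 through 2021-03-05, 2021-03-15 through 2021-03-17, 2021-03-20 through 2021-03-20, 2021-04-05 through 2021-04-05, 2021-04-11 through 2021-04-11

Merge the first list: 2021-03-18 through 2021-04-04, 2021-04-06 through 2021-04-11.
Merge the second list: 2021-03-03 through 2021-03-05, 2021-03-15 through 2021-03-19, 2021-03-21 through 2021-04-10.
A but not B: 2021-03-20 through 2021-03-20, 2021-04-11 through 2021-04-11.
B but not A: 2021-03-03 through 2021-03-05, 2021-03-15 through 2021-03-17, 2021-04-05 through 2021-04-05.
Combining gives A △ B.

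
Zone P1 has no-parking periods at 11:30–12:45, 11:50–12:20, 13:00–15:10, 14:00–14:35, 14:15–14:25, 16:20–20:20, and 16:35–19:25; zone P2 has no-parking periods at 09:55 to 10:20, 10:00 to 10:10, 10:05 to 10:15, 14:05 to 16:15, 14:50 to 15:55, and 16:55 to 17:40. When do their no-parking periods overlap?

Merge the first list: 11:30-12:45, 13:00-15:10, 16:20-20:20.
Merge the second list: 09:55-10:20, 14:05-16:15, 16:55-17:40.
11:30-12:45 meets no B interval.
13:00-15:10 ∩ B → 14:05-15:10.
16:20-20:20 ∩ B → 16:55-17:40.

14:05-15:10, 16:55-17:40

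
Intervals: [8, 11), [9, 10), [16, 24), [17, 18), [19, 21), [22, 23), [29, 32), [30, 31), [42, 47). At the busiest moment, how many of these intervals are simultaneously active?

2

Walk the sorted start/end points keeping a running depth.
The depth first hits 2 at 9.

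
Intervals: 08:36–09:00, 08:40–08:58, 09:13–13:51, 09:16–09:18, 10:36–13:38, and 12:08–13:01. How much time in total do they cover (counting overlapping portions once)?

Merged: 08:36–09:00, 09:13–13:51.
Lengths: 24 min + 4 h 38 min = 5 h 2 min.

5 h 2 min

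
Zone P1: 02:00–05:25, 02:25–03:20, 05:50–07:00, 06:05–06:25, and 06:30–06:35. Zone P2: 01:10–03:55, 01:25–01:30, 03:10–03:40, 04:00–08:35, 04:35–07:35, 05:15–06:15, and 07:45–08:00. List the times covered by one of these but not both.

A, merged: 02:00–05:25, 05:50–07:00.
B, merged: 01:10–03:55, 04:00–08:35.
A but not B: 03:55–04:00.
B but not A: 01:10–02:00, 05:25–05:50, 07:00–08:35.
Combining gives A △ B.

01:10–02:00, 03:55–04:00, 05:25–05:50, 07:00–08:35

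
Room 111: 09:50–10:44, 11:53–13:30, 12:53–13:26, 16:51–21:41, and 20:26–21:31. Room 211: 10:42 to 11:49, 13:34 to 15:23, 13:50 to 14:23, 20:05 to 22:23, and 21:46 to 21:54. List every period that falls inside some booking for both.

Merge the first list: 09:50–10:44, 11:53–13:30, 16:51–21:41.
Merge the second list: 10:42–11:49, 13:34–15:23, 20:05–22:23.
09:50–10:44 ∩ B → 10:42–10:44.
11:53–13:30 meets no B interval.
16:51–21:41 ∩ B → 20:05–21:41.

10:42–10:44, 20:05–21:41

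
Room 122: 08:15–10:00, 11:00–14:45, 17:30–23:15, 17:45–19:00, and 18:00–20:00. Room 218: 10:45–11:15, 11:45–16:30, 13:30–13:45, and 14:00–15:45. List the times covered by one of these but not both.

A, merged: 08:15–10:00, 11:00–14:45, 17:30–23:15.
B, merged: 10:45–11:15, 11:45–16:30.
A but not B: 08:15–10:00, 11:15–11:45, 17:30–23:15.
B but not A: 10:45–11:00, 14:45–16:30.
Combining gives A △ B.

08:15–10:00, 10:45–11:00, 11:15–11:45, 14:45–16:30, 17:30–23:15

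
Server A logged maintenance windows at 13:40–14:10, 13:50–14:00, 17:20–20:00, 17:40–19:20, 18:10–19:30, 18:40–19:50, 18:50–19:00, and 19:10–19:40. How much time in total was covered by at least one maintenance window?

3 h 10 min

Merged: 13:40–14:10, 17:20–20:00.
Lengths: 30 min + 2 h 40 min = 3 h 10 min.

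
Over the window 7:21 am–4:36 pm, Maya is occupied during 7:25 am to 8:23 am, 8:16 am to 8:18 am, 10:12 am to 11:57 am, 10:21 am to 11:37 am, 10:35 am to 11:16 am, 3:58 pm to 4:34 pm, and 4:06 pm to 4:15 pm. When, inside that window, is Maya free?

7:21 am–7:25 am, 8:23 am–10:12 am, 11:57 am–3:58 pm, 4:34 pm–4:36 pm

Covered (merged): 7:25 am–8:23 am, 10:12 am–11:57 am, 3:58 pm–4:34 pm.
Uncovered inside 7:21 am–4:36 pm: 7:21 am–7:25 am, 8:23 am–10:12 am, 11:57 am–3:58 pm, 4:34 pm–4:36 pm.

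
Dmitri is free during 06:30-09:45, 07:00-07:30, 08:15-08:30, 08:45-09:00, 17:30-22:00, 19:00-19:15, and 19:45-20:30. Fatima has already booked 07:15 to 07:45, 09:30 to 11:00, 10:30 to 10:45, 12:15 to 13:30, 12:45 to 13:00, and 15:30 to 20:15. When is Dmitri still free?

A, merged: 06:30–09:45, 17:30–22:00.
B, merged: 07:15–07:45, 09:30–11:00, 12:15–13:30, 15:30–20:15.
06:30–09:45 with B removed leaves 06:30–07:15, 07:45–09:30.
17:30–22:00 with B removed leaves 20:15–22:00.

06:30–07:15, 07:45–09:30, 20:15–22:00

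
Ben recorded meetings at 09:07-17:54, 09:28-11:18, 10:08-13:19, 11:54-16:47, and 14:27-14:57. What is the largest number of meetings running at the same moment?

3

At 10:08, 3 of the intervals are simultaneously active.
No point has more.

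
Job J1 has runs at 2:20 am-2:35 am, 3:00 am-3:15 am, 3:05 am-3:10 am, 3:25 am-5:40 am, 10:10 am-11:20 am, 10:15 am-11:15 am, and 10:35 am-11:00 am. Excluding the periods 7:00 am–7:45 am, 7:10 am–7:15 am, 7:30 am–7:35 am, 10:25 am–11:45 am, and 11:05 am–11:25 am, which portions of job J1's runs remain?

2:20 am-2:35 am, 3:00 am-3:15 am, 3:25 am-5:40 am, 10:10 am-10:25 am

Merge the first list: 2:20 am-2:35 am, 3:00 am-3:15 am, 3:25 am-5:40 am, 10:10 am-11:20 am.
Merge the second list: 7:00 am-7:45 am, 10:25 am-11:45 am.
2:20 am-2:35 am: no B overlap → unchanged.
3:00 am-3:15 am: no B overlap → unchanged.
3:25 am-5:40 am: no B overlap → unchanged.
10:10 am-11:20 am minus B → 10:10 am-10:25 am.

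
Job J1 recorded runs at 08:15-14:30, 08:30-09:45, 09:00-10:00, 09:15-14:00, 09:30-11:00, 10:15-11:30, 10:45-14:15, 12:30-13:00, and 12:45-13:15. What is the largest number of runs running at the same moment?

Walk the sorted start/end points keeping a running depth.
The depth first hits 5 at 09:30.

5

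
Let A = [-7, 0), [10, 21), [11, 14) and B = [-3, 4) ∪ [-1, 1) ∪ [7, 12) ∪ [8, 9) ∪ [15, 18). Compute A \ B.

Merge the first list: [-7, 0), [10, 21).
Merge the second list: [-3, 4), [7, 12), [15, 18).
[-7, 0) \ B = [-7, -3).
[10, 21) \ B = [12, 15), [18, 21).

[-7, -3) ∪ [12, 15) ∪ [18, 21)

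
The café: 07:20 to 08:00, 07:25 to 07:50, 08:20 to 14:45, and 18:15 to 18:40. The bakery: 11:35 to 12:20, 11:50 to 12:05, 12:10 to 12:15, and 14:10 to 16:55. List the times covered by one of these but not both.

Merge the first list: 07:20-08:00, 08:20-14:45, 18:15-18:40.
Merge the second list: 11:35-12:20, 14:10-16:55.
A but not B: 07:20-08:00, 08:20-11:35, 12:20-14:10, 18:15-18:40.
B but not A: 14:45-16:55.
Combining gives A △ B.

07:20-08:00, 08:20-11:35, 12:20-14:10, 14:45-16:55, 18:15-18:40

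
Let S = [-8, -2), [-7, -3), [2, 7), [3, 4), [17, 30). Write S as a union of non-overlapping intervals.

[-8, -2) ∪ [2, 7) ∪ [17, 30)

[-7, -3) overlaps/touches [-8, -2) → extend to [-8, -2).
[2, 7) is disjoint → start new block.
[3, 4) overlaps/touches [2, 7) → extend to [2, 7).
[17, 30) is disjoint → start new block.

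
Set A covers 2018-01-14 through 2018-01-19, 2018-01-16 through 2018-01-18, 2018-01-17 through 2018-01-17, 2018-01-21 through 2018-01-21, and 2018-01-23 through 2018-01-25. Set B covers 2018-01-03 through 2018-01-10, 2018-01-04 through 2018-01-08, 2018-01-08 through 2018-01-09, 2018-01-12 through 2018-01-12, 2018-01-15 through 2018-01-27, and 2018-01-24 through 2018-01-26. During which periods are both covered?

Merge the first list: 2018-01-14 through 2018-01-19, 2018-01-21 through 2018-01-21, 2018-01-23 through 2018-01-25.
Merge the second list: 2018-01-03 through 2018-01-10, 2018-01-12 through 2018-01-12, 2018-01-15 through 2018-01-27.
2018-01-14 through 2018-01-19 overlaps B on 2018-01-15 through 2018-01-19.
2018-01-21 through 2018-01-21 overlaps B on 2018-01-21 through 2018-01-21.
2018-01-23 through 2018-01-25 overlaps B on 2018-01-23 through 2018-01-25.

2018-01-15 through 2018-01-19, 2018-01-21 through 2018-01-21, 2018-01-23 through 2018-01-25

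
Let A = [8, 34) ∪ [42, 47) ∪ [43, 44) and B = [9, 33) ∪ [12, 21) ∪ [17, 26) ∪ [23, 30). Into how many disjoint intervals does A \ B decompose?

A, merged: [8, 34), [42, 47).
B, merged: [9, 33).
A \ B = [8, 9), [33, 34), [42, 47).
That is 3 disjoint pieces.

3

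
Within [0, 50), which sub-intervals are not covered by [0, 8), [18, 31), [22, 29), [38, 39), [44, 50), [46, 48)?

After merging, the occupied span is [0, 8), [18, 31), [38, 39), [44, 50).
Gaps within [0, 50): [8, 18), [31, 38), [39, 44).

[8, 18) ∪ [31, 38) ∪ [39, 44)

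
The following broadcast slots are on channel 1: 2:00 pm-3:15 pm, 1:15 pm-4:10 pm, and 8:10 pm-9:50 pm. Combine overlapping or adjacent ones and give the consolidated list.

Sort by start: 1:15 pm-4:10 pm, 2:00 pm-3:15 pm, 8:10 pm-9:50 pm.
2:00 pm-3:15 pm overlaps/touches 1:15 pm-4:10 pm → extend to 1:15 pm-4:10 pm.
8:10 pm-9:50 pm is disjoint → start new block.

1:15 pm-4:10 pm, 8:10 pm-9:50 pm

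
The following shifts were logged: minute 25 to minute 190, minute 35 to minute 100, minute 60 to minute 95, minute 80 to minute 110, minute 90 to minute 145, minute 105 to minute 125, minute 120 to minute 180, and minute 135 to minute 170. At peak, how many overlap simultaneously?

5

Sweep endpoints in order; track running count of active intervals.
Peak of 5 reached at minute 90.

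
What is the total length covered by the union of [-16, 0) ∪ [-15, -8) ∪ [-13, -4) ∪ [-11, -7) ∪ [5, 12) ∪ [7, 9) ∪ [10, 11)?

Merged: [-16, 0), [5, 12).
Lengths: 16 + 7 = 23.

23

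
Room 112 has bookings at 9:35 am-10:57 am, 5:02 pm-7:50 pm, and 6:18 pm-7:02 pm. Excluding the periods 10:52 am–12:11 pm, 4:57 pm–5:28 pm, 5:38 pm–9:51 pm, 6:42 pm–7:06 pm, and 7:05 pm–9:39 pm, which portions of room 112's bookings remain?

A, merged: 9:35 am–10:57 am, 5:02 pm–7:50 pm.
B, merged: 10:52 am–12:11 pm, 4:57 pm–5:28 pm, 5:38 pm–9:51 pm.
9:35 am–10:57 am \ B = 9:35 am–10:52 am.
5:02 pm–7:50 pm \ B = 5:28 pm–5:38 pm.

9:35 am–10:52 am, 5:28 pm–5:38 pm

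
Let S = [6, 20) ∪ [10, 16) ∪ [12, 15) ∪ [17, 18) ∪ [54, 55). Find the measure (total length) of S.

15

Merged: [6, 20), [54, 55).
Lengths: 14 + 1 = 15.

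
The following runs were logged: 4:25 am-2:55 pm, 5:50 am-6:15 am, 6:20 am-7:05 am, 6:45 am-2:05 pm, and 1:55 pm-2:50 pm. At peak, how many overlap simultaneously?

At 6:45 am, 3 of the intervals are simultaneously active.
No point has more.

3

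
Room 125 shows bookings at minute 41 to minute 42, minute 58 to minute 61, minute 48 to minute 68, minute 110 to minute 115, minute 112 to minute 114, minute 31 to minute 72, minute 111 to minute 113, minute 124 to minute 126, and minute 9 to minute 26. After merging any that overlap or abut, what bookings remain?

minute 9 to minute 26, minute 31 to minute 72, minute 110 to minute 115, minute 124 to minute 126

Sort by start: minute 9 to minute 26, minute 31 to minute 72, minute 41 to minute 42, minute 48 to minute 68, minute 58 to minute 61, minute 110 to minute 115, minute 111 to minute 113, minute 112 to minute 114, minute 124 to minute 126.
minute 31 to minute 72 is disjoint → start new block.
minute 41 to minute 42 overlaps/touches minute 31 to minute 72 → extend to minute 31 to minute 72.
minute 48 to minute 68 overlaps/touches minute 31 to minute 72 → extend to minute 31 to minute 72.
minute 58 to minute 61 overlaps/touches minute 31 to minute 72 → extend to minute 31 to minute 72.
minute 110 to minute 115 is disjoint → start new block.
minute 111 to minute 113 overlaps/touches minute 110 to minute 115 → extend to minute 110 to minute 115.
minute 112 to minute 114 overlaps/touches minute 110 to minute 115 → extend to minute 110 to minute 115.
minute 124 to minute 126 is disjoint → start new block.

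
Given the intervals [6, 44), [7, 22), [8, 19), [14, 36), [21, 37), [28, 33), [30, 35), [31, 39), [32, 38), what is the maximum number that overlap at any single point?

At 32, 7 of the intervals are simultaneously active.
No point has more.

7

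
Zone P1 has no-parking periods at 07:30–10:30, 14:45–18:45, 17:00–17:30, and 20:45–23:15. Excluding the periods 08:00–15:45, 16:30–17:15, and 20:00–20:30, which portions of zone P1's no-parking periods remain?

Merge the first list: 07:30-10:30, 14:45-18:45, 20:45-23:15.
07:30-10:30 \ B = 07:30-08:00.
14:45-18:45 \ B = 15:45-16:30, 17:15-18:45.
20:45-23:15: nothing removed.

07:30-08:00, 15:45-16:30, 17:15-18:45, 20:45-23:15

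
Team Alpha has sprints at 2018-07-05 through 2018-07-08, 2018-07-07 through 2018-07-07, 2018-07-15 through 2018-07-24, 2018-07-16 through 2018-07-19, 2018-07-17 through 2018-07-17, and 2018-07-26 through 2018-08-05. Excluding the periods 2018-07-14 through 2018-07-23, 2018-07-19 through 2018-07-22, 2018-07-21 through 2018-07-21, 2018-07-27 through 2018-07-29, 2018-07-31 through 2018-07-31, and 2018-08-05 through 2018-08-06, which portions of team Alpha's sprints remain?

2018-07-05 through 2018-07-08, 2018-07-24 through 2018-07-24, 2018-07-26 through 2018-07-26, 2018-07-30 through 2018-07-30, 2018-08-01 through 2018-08-04

A, merged: 2018-07-05 through 2018-07-08, 2018-07-15 through 2018-07-24, 2018-07-26 through 2018-08-05.
B, merged: 2018-07-14 through 2018-07-23, 2018-07-27 through 2018-07-29, 2018-07-31 through 2018-07-31, 2018-08-05 through 2018-08-06.
2018-07-05 through 2018-07-08: nothing removed.
2018-07-15 through 2018-07-24 \ B = 2018-07-24 through 2018-07-24.
2018-07-26 through 2018-08-05 \ B = 2018-07-26 through 2018-07-26, 2018-07-30 through 2018-07-30, 2018-08-01 through 2018-08-04.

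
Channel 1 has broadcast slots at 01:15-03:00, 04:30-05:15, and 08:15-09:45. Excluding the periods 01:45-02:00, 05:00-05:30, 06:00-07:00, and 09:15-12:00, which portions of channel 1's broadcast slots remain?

01:15–03:00 minus B → 01:15–01:45, 02:00–03:00.
04:30–05:15 minus B → 04:30–05:00.
08:15–09:45 minus B → 08:15–09:15.

01:15–01:45, 02:00–03:00, 04:30–05:00, 08:15–09:15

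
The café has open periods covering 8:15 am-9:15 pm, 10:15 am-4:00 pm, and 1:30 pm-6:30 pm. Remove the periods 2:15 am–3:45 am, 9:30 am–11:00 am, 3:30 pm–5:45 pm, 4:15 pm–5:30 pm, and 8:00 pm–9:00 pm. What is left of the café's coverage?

8:15 am–9:30 am, 11:00 am–3:30 pm, 5:45 pm–8:00 pm, 9:00 pm–9:15 pm

First set merges to 8:15 am–9:15 pm.
Second set merges to 2:15 am–3:45 am, 9:30 am–11:00 am, 3:30 pm–5:45 pm, 8:00 pm–9:00 pm.
8:15 am–9:15 pm with B removed leaves 8:15 am–9:30 am, 11:00 am–3:30 pm, 5:45 pm–8:00 pm, 9:00 pm–9:15 pm.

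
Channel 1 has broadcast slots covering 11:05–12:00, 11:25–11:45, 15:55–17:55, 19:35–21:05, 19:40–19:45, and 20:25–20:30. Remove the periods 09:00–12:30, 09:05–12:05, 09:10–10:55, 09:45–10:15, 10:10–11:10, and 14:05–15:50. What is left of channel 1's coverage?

15:55–17:55, 19:35–21:05

First set merges to 11:05–12:00, 15:55–17:55, 19:35–21:05.
Second set merges to 09:00–12:30, 14:05–15:50.
11:05–12:00: entirely removed.
15:55–17:55: nothing removed.
19:35–21:05: nothing removed.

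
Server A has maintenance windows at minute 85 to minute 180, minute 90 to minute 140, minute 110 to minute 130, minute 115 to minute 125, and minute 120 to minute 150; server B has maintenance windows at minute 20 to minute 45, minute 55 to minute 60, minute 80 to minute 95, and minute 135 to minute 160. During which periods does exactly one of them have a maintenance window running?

Merge the first list: minute 85 to minute 180.
A but not B: minute 95 to minute 135, minute 160 to minute 180.
B but not A: minute 20 to minute 45, minute 55 to minute 60, minute 80 to minute 85.
Combining gives A △ B.

minute 20 to minute 45, minute 55 to minute 60, minute 80 to minute 85, minute 95 to minute 135, minute 160 to minute 180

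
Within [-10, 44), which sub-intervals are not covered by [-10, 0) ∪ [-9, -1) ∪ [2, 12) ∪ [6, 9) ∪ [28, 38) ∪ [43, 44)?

[0, 2) ∪ [12, 28) ∪ [38, 43)

Covered (merged): [-10, 0), [2, 12), [28, 38), [43, 44).
Complement within [-10, 44): [0, 2), [12, 28), [38, 43).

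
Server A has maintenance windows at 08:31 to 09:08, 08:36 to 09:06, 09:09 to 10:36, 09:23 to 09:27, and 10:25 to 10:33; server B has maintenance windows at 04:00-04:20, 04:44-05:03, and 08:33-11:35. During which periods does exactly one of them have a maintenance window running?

A, merged: 08:31–09:08, 09:09–10:36.
A \ B = 08:31–08:33.
B \ A = 04:00–04:20, 04:44–05:03, 09:08–09:09, 10:36–11:35.
Union of the two gives the symmetric difference.

04:00–04:20, 04:44–05:03, 08:31–08:33, 09:08–09:09, 10:36–11:35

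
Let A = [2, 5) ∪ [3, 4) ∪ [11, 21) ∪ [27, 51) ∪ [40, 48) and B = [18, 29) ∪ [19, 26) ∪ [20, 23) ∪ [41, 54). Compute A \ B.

First set merges to [2, 5), [11, 21), [27, 51).
Second set merges to [18, 29), [41, 54).
[2, 5): no B overlap → unchanged.
[11, 21) minus B → [11, 18).
[27, 51) minus B → [29, 41).

[2, 5) ∪ [11, 18) ∪ [29, 41)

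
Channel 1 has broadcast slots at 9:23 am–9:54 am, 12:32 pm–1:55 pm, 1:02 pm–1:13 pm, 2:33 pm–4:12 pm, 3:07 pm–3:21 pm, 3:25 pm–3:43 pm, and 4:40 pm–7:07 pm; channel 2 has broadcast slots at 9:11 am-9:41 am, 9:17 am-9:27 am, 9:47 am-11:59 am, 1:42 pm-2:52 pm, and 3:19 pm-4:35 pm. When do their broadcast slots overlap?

Merge the first list: 9:23 am-9:54 am, 12:32 pm-1:55 pm, 2:33 pm-4:12 pm, 4:40 pm-7:07 pm.
Merge the second list: 9:11 am-9:41 am, 9:47 am-11:59 am, 1:42 pm-2:52 pm, 3:19 pm-4:35 pm.
9:23 am-9:54 am meets the second set on 9:23 am-9:41 am, 9:47 am-9:54 am.
12:32 pm-1:55 pm meets the second set on 1:42 pm-1:55 pm.
2:33 pm-4:12 pm meets the second set on 2:33 pm-2:52 pm, 3:19 pm-4:12 pm.
4:40 pm-7:07 pm: no overlap with the second set.

9:23 am-9:41 am, 9:47 am-9:54 am, 1:42 pm-1:55 pm, 2:33 pm-2:52 pm, 3:19 pm-4:12 pm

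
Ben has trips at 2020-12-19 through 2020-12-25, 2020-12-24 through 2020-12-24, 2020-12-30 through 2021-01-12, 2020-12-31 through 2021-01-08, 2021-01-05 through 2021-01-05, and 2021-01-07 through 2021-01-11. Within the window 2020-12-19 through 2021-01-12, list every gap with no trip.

Covered (merged): 2020-12-19 through 2020-12-25, 2020-12-30 through 2021-01-12.
Uncovered inside 2020-12-19 through 2021-01-12: 2020-12-26 through 2020-12-29.

2020-12-26 through 2020-12-29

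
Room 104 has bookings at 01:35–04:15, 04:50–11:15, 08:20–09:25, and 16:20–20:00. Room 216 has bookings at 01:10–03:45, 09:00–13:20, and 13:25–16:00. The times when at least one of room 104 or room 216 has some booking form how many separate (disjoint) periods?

First set merges to 01:35–04:15, 04:50–11:15, 16:20–20:00.
A ∪ B = 01:10–04:15, 04:50–13:20, 13:25–16:00, 16:20–20:00.
That is 4 disjoint pieces.

4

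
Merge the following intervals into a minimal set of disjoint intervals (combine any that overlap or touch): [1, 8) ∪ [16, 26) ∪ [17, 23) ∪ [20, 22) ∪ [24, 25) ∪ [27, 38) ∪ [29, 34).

[16, 26) is disjoint → start new block.
[17, 23) overlaps/touches [16, 26) → extend to [16, 26).
[20, 22) overlaps/touches [16, 26) → extend to [16, 26).
[24, 25) overlaps/touches [16, 26) → extend to [16, 26).
[27, 38) is disjoint → start new block.
[29, 34) overlaps/touches [27, 38) → extend to [27, 38).

[1, 8) ∪ [16, 26) ∪ [27, 38)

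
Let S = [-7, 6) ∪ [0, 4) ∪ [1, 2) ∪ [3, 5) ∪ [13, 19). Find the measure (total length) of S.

Merged: [-7, 6), [13, 19).
Lengths: 13 + 6 = 19.

19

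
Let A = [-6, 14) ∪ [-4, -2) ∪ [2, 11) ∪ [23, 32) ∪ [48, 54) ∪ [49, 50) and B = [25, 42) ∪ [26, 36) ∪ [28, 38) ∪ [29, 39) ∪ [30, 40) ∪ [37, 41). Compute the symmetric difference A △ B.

Merge the first list: [-6, 14), [23, 32), [48, 54).
Merge the second list: [25, 42).
A \ B = [-6, 14), [23, 25), [48, 54).
B \ A = [32, 42).
Union of the two gives the symmetric difference.

[-6, 14) ∪ [23, 25) ∪ [32, 42) ∪ [48, 54)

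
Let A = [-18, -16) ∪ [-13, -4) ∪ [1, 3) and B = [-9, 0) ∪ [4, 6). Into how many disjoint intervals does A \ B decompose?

A \ B = [-18, -16), [-13, -9), [1, 3).
That is 3 disjoint pieces.

3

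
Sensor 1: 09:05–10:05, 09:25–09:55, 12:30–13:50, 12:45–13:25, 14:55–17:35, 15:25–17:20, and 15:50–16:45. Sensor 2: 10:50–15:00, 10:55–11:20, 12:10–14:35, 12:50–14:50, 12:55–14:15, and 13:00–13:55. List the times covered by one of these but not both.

A, merged: 09:05-10:05, 12:30-13:50, 14:55-17:35.
B, merged: 10:50-15:00.
A but not B: 09:05-10:05, 15:00-17:35.
B but not A: 10:50-12:30, 13:50-14:55.
Combining gives A △ B.

09:05-10:05, 10:50-12:30, 13:50-14:55, 15:00-17:35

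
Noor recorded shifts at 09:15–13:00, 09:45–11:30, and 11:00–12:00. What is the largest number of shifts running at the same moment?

Walk the sorted start/end points keeping a running depth.
The depth first hits 3 at 11:00.

3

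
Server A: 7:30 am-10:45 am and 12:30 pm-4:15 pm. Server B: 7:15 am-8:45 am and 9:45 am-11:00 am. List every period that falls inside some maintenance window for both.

7:30 am–10:45 am overlaps B on 7:30 am–8:45 am, 9:45 am–10:45 am.
12:30 pm–4:15 pm falls entirely outside B.

7:30 am–8:45 am, 9:45 am–10:45 am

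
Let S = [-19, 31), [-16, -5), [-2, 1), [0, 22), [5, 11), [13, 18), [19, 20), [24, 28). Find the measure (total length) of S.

50

Merged: [-19, 31).
Length: 50.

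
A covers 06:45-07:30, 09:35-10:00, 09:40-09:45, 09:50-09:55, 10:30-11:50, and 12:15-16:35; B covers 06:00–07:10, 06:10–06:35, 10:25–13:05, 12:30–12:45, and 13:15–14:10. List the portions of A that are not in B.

A, merged: 06:45–07:30, 09:35–10:00, 10:30–11:50, 12:15–16:35.
B, merged: 06:00–07:10, 10:25–13:05, 13:15–14:10.
06:45–07:30 with B removed leaves 07:10–07:30.
09:35–10:00 is untouched.
10:30–11:50 lies entirely inside B → drops out.
12:15–16:35 with B removed leaves 13:05–13:15, 14:10–16:35.

07:10–07:30, 09:35–10:00, 13:05–13:15, 14:10–16:35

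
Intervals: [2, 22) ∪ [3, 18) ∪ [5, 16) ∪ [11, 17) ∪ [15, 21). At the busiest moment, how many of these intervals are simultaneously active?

Sweep endpoints in order; track running count of active intervals.
Peak of 5 reached at 15.

5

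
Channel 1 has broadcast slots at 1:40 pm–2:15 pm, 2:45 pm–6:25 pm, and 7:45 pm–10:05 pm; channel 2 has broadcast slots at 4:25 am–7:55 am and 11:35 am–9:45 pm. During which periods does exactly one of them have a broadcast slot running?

4:25 am–7:55 am, 11:35 am–1:40 pm, 2:15 pm–2:45 pm, 6:25 pm–7:45 pm, 9:45 pm–10:05 pm

A but not B: 9:45 pm–10:05 pm.
B but not A: 4:25 am–7:55 am, 11:35 am–1:40 pm, 2:15 pm–2:45 pm, 6:25 pm–7:45 pm.
Combining gives A △ B.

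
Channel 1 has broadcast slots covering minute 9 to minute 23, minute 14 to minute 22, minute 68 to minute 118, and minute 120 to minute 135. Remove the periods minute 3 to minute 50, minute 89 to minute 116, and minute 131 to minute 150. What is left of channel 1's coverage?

minute 68 to minute 89, minute 116 to minute 118, minute 120 to minute 131

Merge the first list: minute 9 to minute 23, minute 68 to minute 118, minute 120 to minute 135.
minute 9 to minute 23 lies entirely inside B → drops out.
minute 68 to minute 118 with B removed leaves minute 68 to minute 89, minute 116 to minute 118.
minute 120 to minute 135 with B removed leaves minute 120 to minute 131.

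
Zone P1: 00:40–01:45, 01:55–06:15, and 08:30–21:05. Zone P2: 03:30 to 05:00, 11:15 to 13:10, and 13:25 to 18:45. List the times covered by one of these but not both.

Only in the first: 00:40–01:45, 01:55–03:30, 05:00–06:15, 08:30–11:15, 13:10–13:25, 18:45–21:05.
Only in the second: none.
Together these are the periods covered by exactly one.

00:40–01:45, 01:55–03:30, 05:00–06:15, 08:30–11:15, 13:10–13:25, 18:45–21:05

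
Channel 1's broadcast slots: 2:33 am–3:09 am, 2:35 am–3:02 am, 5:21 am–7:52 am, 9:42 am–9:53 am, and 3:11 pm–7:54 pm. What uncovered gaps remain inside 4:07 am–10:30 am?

After merging, the occupied span is 2:33 am–3:09 am, 5:21 am–7:52 am, 9:42 am–9:53 am, 3:11 pm–7:54 pm.
Uncovered inside 4:07 am–10:30 am: 4:07 am–5:21 am, 7:52 am–9:42 am, 9:53 am–10:30 am.

4:07 am–5:21 am, 7:52 am–9:42 am, 9:53 am–10:30 am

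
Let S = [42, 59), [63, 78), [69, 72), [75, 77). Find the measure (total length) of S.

Merged: [42, 59), [63, 78).
Lengths: 17 + 15 = 32.

32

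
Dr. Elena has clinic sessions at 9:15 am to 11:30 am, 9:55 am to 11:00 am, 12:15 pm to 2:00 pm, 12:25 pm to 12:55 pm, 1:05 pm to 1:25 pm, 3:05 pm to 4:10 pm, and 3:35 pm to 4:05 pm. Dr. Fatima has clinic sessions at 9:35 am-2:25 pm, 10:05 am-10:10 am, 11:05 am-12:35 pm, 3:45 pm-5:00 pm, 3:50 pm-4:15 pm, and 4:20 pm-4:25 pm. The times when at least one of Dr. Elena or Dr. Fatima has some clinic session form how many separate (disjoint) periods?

2

A, merged: 9:15 am-11:30 am, 12:15 pm-2:00 pm, 3:05 pm-4:10 pm.
B, merged: 9:35 am-2:25 pm, 3:45 pm-5:00 pm.
A ∪ B = 9:15 am-2:25 pm, 3:05 pm-5:00 pm.
That is 2 disjoint pieces.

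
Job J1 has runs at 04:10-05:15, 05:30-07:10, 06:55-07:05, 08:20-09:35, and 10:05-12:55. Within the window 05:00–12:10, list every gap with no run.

After merging, the occupied span is 04:10–05:15, 05:30–07:10, 08:20–09:35, 10:05–12:55.
Gaps within 05:00–12:10: 05:15–05:30, 07:10–08:20, 09:35–10:05.

05:15–05:30, 07:10–08:20, 09:35–10:05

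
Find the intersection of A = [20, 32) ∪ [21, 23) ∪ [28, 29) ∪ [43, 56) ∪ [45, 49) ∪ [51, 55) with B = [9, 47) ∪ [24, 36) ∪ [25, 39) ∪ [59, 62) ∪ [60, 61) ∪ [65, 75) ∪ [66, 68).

A, merged: [20, 32), [43, 56).
B, merged: [9, 47), [59, 62), [65, 75).
[20, 32) overlaps B on [20, 32).
[43, 56) overlaps B on [43, 47).

[20, 32) ∪ [43, 47)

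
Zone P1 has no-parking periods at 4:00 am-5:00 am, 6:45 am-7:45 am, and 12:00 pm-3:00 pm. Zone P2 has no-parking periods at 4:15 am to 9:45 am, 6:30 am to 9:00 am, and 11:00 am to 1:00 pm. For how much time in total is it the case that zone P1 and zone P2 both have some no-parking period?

B, merged: 4:15 am–9:45 am, 11:00 am–1:00 pm.
A ∩ B = 4:15 am–5:00 am, 6:45 am–7:45 am, 12:00 pm–1:00 pm.
Total: 45 min + 1 h + 1 h = 2 h 45 min.

2 h 45 min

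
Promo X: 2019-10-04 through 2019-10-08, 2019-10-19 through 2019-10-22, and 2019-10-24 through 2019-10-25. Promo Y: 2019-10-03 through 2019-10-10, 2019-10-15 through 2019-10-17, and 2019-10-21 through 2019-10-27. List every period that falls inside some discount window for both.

2019-10-04 through 2019-10-08, 2019-10-21 through 2019-10-22, 2019-10-24 through 2019-10-25

2019-10-04 through 2019-10-08 meets the second set on 2019-10-04 through 2019-10-08.
2019-10-19 through 2019-10-22 meets the second set on 2019-10-21 through 2019-10-22.
2019-10-24 through 2019-10-25 meets the second set on 2019-10-24 through 2019-10-25.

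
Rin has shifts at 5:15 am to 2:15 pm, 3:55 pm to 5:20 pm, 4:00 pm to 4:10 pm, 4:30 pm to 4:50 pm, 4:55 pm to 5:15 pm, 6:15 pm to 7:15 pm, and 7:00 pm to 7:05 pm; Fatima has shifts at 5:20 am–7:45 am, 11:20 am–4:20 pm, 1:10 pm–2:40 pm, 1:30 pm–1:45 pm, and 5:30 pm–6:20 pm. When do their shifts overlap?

5:20 am–7:45 am, 11:20 am–2:15 pm, 3:55 pm–4:20 pm, 6:15 pm–6:20 pm

First set merges to 5:15 am–2:15 pm, 3:55 pm–5:20 pm, 6:15 pm–7:15 pm.
Second set merges to 5:20 am–7:45 am, 11:20 am–4:20 pm, 5:30 pm–6:20 pm.
5:15 am–2:15 pm meets the second set on 5:20 am–7:45 am, 11:20 am–2:15 pm.
3:55 pm–5:20 pm meets the second set on 3:55 pm–4:20 pm.
6:15 pm–7:15 pm meets the second set on 6:15 pm–6:20 pm.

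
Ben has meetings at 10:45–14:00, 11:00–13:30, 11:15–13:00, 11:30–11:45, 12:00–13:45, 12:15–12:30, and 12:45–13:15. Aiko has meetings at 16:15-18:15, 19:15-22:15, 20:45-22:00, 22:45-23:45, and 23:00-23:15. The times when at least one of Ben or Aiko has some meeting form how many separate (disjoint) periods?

4

Merge the first list: 10:45–14:00.
Merge the second list: 16:15–18:15, 19:15–22:15, 22:45–23:45.
A ∪ B = 10:45–14:00, 16:15–18:15, 19:15–22:15, 22:45–23:45.
That is 4 disjoint pieces.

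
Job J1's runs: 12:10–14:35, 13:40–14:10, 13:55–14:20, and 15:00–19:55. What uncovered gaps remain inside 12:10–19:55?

Covered (merged): 12:10–14:35, 15:00–19:55.
Complement within 12:10–19:55: 14:35–15:00.

14:35–15:00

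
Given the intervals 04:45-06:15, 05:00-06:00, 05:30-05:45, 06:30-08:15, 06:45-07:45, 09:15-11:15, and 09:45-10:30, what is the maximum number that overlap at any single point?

At 05:30, 3 of the intervals are simultaneously active.
No point has more.

3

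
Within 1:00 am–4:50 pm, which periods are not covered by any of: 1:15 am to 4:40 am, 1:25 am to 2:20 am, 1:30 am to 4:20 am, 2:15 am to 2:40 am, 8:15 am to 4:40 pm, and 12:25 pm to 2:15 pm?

1:00 am-1:15 am, 4:40 am-8:15 am, 4:40 pm-4:50 pm

After merging, the occupied span is 1:15 am-4:40 am, 8:15 am-4:40 pm.
Complement within 1:00 am-4:50 pm: 1:00 am-1:15 am, 4:40 am-8:15 am, 4:40 pm-4:50 pm.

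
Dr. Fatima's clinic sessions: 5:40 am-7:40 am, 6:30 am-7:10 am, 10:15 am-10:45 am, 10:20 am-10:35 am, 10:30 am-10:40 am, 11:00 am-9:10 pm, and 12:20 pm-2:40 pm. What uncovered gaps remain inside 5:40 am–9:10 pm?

7:40 am–10:15 am, 10:45 am–11:00 am

The merged coverage is 5:40 am–7:40 am, 10:15 am–10:45 am, 11:00 am–9:10 pm.
Gaps within 5:40 am–9:10 pm: 7:40 am–10:15 am, 10:45 am–11:00 am.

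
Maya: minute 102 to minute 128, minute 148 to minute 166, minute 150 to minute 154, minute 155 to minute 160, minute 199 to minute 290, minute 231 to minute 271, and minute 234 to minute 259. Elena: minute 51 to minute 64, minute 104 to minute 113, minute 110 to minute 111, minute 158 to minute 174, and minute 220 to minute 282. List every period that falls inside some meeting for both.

A, merged: minute 102 to minute 128, minute 148 to minute 166, minute 199 to minute 290.
B, merged: minute 51 to minute 64, minute 104 to minute 113, minute 158 to minute 174, minute 220 to minute 282.
minute 102 to minute 128 ∩ B → minute 104 to minute 113.
minute 148 to minute 166 ∩ B → minute 158 to minute 166.
minute 199 to minute 290 ∩ B → minute 220 to minute 282.

minute 104 to minute 113, minute 158 to minute 166, minute 220 to minute 282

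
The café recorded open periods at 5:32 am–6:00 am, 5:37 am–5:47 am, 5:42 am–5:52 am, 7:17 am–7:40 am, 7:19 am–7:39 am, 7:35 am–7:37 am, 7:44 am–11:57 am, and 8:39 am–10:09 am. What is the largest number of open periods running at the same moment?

At 5:42 am, 3 of the intervals are simultaneously active.
No point has more.

3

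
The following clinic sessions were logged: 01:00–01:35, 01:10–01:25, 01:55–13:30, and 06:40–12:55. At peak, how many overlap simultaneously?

Sweep endpoints in order; track running count of active intervals.
Peak of 2 reached at 01:10.

2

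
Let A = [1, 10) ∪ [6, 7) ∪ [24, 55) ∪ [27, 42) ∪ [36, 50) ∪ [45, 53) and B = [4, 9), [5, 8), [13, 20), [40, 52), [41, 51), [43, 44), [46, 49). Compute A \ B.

Merge the first list: [1, 10), [24, 55).
Merge the second list: [4, 9), [13, 20), [40, 52).
[1, 10) \ B = [1, 4), [9, 10).
[24, 55) \ B = [24, 40), [52, 55).

[1, 4) ∪ [9, 10) ∪ [24, 40) ∪ [52, 55)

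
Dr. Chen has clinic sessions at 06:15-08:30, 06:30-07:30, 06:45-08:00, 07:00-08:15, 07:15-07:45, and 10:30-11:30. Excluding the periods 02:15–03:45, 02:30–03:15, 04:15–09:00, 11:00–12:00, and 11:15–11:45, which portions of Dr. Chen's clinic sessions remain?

A, merged: 06:15-08:30, 10:30-11:30.
B, merged: 02:15-03:45, 04:15-09:00, 11:00-12:00.
06:15-08:30: fully covered by B → removed.
10:30-11:30 minus B → 10:30-11:00.

10:30-11:00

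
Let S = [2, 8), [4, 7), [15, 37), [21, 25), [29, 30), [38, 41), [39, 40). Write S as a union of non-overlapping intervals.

[4, 7) overlaps/touches [2, 8) → extend to [2, 8).
[15, 37) is disjoint → start new block.
[21, 25) overlaps/touches [15, 37) → extend to [15, 37).
[29, 30) overlaps/touches [15, 37) → extend to [15, 37).
[38, 41) is disjoint → start new block.
[39, 40) overlaps/touches [38, 41) → extend to [38, 41).

[2, 8) ∪ [15, 37) ∪ [38, 41)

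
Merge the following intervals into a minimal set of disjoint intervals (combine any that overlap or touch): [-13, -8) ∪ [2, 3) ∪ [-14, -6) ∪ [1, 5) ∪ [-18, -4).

Sort by start: [-18, -4), [-14, -6), [-13, -8), [1, 5), [2, 3).
[-14, -6) overlaps/touches [-18, -4) → extend to [-18, -4).
[-13, -8) overlaps/touches [-18, -4) → extend to [-18, -4).
[1, 5) is disjoint → start new block.
[2, 3) overlaps/touches [1, 5) → extend to [1, 5).

[-18, -4) ∪ [1, 5)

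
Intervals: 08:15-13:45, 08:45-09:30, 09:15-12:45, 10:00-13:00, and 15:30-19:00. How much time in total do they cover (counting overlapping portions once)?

9 h

Merged: 08:15–13:45, 15:30–19:00.
Lengths: 5 h 30 min + 3 h 30 min = 9 h.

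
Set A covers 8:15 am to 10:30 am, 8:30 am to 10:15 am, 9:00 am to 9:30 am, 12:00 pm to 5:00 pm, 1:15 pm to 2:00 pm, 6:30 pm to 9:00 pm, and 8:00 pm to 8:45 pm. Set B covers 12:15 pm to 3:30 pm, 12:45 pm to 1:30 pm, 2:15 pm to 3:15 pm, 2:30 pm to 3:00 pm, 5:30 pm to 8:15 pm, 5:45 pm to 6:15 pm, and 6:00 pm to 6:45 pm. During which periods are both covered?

First set merges to 8:15 am-10:30 am, 12:00 pm-5:00 pm, 6:30 pm-9:00 pm.
Second set merges to 12:15 pm-3:30 pm, 5:30 pm-8:15 pm.
8:15 am-10:30 am: no overlap with the second set.
12:00 pm-5:00 pm meets the second set on 12:15 pm-3:30 pm.
6:30 pm-9:00 pm meets the second set on 6:30 pm-8:15 pm.

12:15 pm-3:30 pm, 6:30 pm-8:15 pm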